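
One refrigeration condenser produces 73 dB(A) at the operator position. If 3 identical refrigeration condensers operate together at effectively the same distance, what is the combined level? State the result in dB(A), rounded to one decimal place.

N identical incoherent sources raise the level by 10·log₁₀ N.
L_total = 73 + 10·log₁₀(3) = 73 + 4.771 = 77.77 dB(A).

77.8 dB(A)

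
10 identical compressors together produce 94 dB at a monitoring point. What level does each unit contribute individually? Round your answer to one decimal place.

84.0 dB

10 equal contributions raise the level by 10·log₁₀ 10 = 10.000 dB, so each unit alone gives 94 − 10.000.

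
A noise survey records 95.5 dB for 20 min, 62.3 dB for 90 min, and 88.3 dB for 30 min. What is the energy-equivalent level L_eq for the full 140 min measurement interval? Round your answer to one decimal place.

L_eq = 10·log₁₀[(1/T)·Σ tᵢ·10^(Lᵢ/10)] with T = 140 min.
Σ tᵢ·10^(Lᵢ/10) = 20·10^(95.5/10) + 90·10^(62.3/10) + 30·10^(88.3/10) = 9.140e+10.
L_eq = 10·log₁₀(9.140e+10/140) = 88.15 dB.

88.1 dB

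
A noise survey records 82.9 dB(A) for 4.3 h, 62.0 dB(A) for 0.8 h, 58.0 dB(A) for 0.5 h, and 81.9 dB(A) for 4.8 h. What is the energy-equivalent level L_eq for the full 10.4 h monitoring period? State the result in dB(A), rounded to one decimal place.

Weight each interval's intensity by its duration and average over T = 10.4 h:
Σ tᵢ·10^(Lᵢ/10) = 4.3·10^(82.9/10) + 0.8·10^(62.0/10) + 0.5·10^(58.0/10) + 4.8·10^(81.9/10) = 1.583e+09.
L_eq = 10·log₁₀(1.583e+09/10.4) = 81.83 dB(A).

81.8 dB(A)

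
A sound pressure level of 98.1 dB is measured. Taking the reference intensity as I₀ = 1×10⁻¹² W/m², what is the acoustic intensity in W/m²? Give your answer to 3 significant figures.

0.00646 W/m²

L = 10·log₁₀(I/I₀) ⇒ I = I₀·10^(L/10) = 10⁻¹² × 10^9.81.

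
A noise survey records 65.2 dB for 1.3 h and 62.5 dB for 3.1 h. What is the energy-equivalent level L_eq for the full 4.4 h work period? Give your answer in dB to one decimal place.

63.5 dB

L_eq = 10·log₁₀[(1/T)·Σ tᵢ·10^(Lᵢ/10)] with T = 4.4 h.
Σ tᵢ·10^(Lᵢ/10) = 1.3·10^(65.2/10) + 3.1·10^(62.5/10) = 9.817e+06.
L_eq = 10·log₁₀(9.817e+06/4.4) = 63.49 dB.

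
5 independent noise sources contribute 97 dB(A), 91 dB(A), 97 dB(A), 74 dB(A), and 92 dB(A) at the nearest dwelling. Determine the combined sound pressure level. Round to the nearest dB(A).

Incoherent sources combine by intensity addition: L_total = 10·log₁₀(Σ 10^(L_i/10)).
Σ 10^(L/10) = 10^(97/10) + 10^(91/10) + 10^(97/10) + 10^(74/10) + 10^(92/10) = 1.289e+10.
L_total = 10·log₁₀(1.289e+10) = 101.10 dB(A).

101 dB(A)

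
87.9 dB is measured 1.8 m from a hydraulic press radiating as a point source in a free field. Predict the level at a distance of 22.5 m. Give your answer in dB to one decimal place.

Spherical spreading from a point source gives a 20·log₁₀(r₂/r₁) drop.
L₂ = 87.9 − 20·log₁₀(22.5/1.8) = 87.9 − 21.938 = 65.96 dB.

66.0 dB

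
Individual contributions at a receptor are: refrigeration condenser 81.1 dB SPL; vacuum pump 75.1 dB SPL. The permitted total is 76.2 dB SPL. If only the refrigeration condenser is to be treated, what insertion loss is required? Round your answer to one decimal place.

The untreated sources together contribute 10^(75.1/10) = 3.236e+07, i.e. 75.10 dB SPL.
To meet 76.2 dB SPL overall, the treated refrigeration condenser may contribute at most 10^(76.2/10) − 3.236e+07 = 9.328e+06, i.e. 69.70 dB SPL.
Required insertion loss = 81.1 − 69.70 = 11.40 dB.

11.4 dB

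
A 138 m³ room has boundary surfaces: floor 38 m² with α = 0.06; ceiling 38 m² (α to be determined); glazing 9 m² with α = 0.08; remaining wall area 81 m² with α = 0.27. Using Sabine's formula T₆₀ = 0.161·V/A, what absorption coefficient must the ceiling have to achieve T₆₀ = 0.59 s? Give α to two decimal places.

0.34

A = 0.161·V/T₆₀ = 0.161·138/0.59 = 37.66 m² sabins.
Absorption from the other surfaces = 38·0.06 + 9·0.08 + 81·0.27 = 24.87 m², so the ceiling must supply 12.79 m² over 38 m².
α = 12.79/38 = 0.337.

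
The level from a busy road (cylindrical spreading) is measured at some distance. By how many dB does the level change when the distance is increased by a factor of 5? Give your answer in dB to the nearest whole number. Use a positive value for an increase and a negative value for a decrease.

-7 dB

Line-source spreading: ΔL = −10·log₁₀(r₂/r₁).
ΔL = −10·log₁₀(5) = -6.99 dB.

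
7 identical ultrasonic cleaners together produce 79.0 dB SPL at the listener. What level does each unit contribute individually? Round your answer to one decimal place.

70.5 dB SPL

For N identical incoherent sources L_total = L₁ + 10·log₁₀ N, so L₁ = 79.0 − 10·log₁₀(7) = 79.0 − 8.451.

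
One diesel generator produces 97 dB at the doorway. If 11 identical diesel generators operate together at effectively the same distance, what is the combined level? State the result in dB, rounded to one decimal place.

L_total = L₁ + 10·log₁₀ N for N identical incoherent sources.
L_total = 97 + 10·log₁₀(11) = 97 + 10.414 = 107.41 dB.

107.4 dB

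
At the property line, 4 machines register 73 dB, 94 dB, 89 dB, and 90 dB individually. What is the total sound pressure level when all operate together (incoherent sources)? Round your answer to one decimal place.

96.4 dB

Incoherent sources combine by intensity addition: L_total = 10·log₁₀(Σ 10^(L_i/10)).
Σ 10^(L/10) = 10^(73/10) + 10^(94/10) + 10^(89/10) + 10^(90/10) = 4.326e+09.
L_total = 10·log₁₀(4.326e+09) = 96.36 dB.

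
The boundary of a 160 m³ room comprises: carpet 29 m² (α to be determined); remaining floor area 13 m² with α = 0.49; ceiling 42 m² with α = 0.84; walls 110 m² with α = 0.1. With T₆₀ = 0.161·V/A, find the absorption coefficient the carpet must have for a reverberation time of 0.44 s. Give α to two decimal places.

Required total absorption A = 0.161·160/0.44 = 58.55 m².
Absorption from the other surfaces = 13·0.49 + 42·0.84 + 110·0.1 = 52.65 m², so the carpet must supply 5.90 m² over 29 m².
α = 5.90/29 = 0.203.

0.20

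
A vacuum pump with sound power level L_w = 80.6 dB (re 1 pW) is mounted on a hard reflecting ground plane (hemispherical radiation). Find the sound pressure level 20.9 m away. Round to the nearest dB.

46 dB

L_p = L_w − 10·log₁₀(2π·r²) with r = 20.9 m.
2π·r² = 2745 m², 10·log₁₀ of that is 34.385 dB.
L_p = 80.6 − 34.385 = 46.22 dB.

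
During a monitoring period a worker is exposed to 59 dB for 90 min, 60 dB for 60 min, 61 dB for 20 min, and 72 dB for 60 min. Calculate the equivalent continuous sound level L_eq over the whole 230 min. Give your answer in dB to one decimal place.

L_eq = 10·log₁₀[(1/T)·Σ tᵢ·10^(Lᵢ/10)] with T = 230 min.
Σ tᵢ·10^(Lᵢ/10) = 90·10^(59/10) + 60·10^(60/10) + 20·10^(61/10) + 60·10^(72/10) = 1.108e+09.
L_eq = 10·log₁₀(1.108e+09/230) = 66.83 dB.

66.8 dB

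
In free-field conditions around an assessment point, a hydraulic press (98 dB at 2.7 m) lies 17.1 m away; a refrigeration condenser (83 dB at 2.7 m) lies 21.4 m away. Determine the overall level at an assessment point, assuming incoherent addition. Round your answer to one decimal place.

First find each source's level at the receiver (point-source: −20·log₁₀(r/r_ref)), then combine on an intensity basis.
hydraulic press: 98 − 20·log₁₀(17.1/2.7) = 98 − 16.03 = 81.97 dB.
refrigeration condenser: 83 − 20·log₁₀(21.4/2.7) = 83 − 17.98 = 65.02 dB.
Σ 10^(L/10) = 1.605e+08 → L_total = 10·log₁₀(1.605e+08) = 82.05 dB.

82.1 dB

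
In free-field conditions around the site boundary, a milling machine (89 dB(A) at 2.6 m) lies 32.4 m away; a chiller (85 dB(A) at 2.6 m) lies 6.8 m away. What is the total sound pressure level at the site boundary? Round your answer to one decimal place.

77.1 dB(A)

Apply inverse-square spreading to bring every level to the receiver, then sum 10^(L/10).
milling machine: 89 − 20·log₁₀(32.4/2.6) = 89 − 21.91 = 67.09 dB(A).
chiller: 85 − 20·log₁₀(6.8/2.6) = 85 − 8.35 = 76.65 dB(A).
Σ 10^(L/10) = 5.135e+07 → L_total = 10·log₁₀(5.135e+07) = 77.11 dB(A).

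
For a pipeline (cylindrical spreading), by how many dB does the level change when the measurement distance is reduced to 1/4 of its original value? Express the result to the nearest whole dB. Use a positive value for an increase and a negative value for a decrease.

With cylindrical spreading the level changes by −10·log₁₀(r₂/r₁).
ΔL = −10·log₁₀(0.25) = +6.02 dB.

+6 dB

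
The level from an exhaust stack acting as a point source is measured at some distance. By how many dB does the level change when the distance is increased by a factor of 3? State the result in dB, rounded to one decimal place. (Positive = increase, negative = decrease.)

-9.5 dB

With spherical spreading the level changes by −20·log₁₀(r₂/r₁).
ΔL = −20·log₁₀(3) = -9.54 dB.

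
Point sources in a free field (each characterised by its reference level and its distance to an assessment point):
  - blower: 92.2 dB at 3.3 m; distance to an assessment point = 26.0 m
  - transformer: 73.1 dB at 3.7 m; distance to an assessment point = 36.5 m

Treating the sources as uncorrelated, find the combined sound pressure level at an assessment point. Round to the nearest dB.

First find each source's level at the receiver (point-source: −20·log₁₀(r/r_ref)), then combine on an intensity basis.
blower: 92.2 − 20·log₁₀(26.0/3.3) = 92.2 − 17.93 = 74.27 dB.
transformer: 73.1 − 20·log₁₀(36.5/3.7) = 73.1 − 19.88 = 53.22 dB.
Σ 10^(L/10) = 2.694e+07 → L_total = 10·log₁₀(2.694e+07) = 74.30 dB.

74 dB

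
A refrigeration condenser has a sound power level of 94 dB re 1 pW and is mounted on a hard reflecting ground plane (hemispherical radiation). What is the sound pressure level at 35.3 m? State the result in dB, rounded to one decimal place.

55.1 dB

The power spreads over a hemisphere of area 2π·r², so L_p = L_w − 10·log₁₀(2π·r²).
2π·r² = 7829 m², 10·log₁₀ of that is 38.937 dB.
L_p = 94 − 38.937 = 55.06 dB.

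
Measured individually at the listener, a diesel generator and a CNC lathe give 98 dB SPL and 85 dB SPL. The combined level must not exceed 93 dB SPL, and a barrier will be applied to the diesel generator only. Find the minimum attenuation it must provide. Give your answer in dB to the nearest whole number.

Everything except the diesel generator sums to 10^(85/10) = 3.162e+08 in linear terms, 85.00 dB SPL.
To meet 93 dB SPL overall, the treated diesel generator may contribute at most 10^(93/10) − 3.162e+08 = 1.679e+09, i.e. 92.25 dB SPL.
Required insertion loss = 98 − 92.25 = 5.75 dB.

6 dB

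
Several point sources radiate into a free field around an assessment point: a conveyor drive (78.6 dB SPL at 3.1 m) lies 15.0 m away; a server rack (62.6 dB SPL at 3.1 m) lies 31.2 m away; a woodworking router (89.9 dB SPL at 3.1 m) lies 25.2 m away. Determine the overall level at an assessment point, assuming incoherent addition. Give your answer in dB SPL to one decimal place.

Apply inverse-square spreading to bring every level to the receiver, then sum 10^(L/10).
conveyor drive: 78.6 − 20·log₁₀(15.0/3.1) = 78.6 − 13.69 = 64.91 dB SPL.
server rack: 62.6 − 20·log₁₀(31.2/3.1) = 62.6 − 20.06 = 42.54 dB SPL.
woodworking router: 89.9 − 20·log₁₀(25.2/3.1) = 89.9 − 18.20 = 71.70 dB SPL.
Σ 10^(L/10) = 1.790e+07 → L_total = 10·log₁₀(1.790e+07) = 72.53 dB SPL.

72.5 dB SPL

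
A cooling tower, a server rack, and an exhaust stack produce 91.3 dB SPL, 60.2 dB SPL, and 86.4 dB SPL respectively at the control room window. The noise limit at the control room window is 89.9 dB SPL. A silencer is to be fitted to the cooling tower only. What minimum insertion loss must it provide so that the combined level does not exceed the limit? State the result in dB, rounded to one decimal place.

Everything except the cooling tower sums to 10^(60.2/10) + 10^(86.4/10) = 4.376e+08 in linear terms, 86.41 dB SPL.
The limit corresponds to 10^(89.9/10) = 9.772e+08; subtracting the fixed part leaves 5.397e+08 for the cooling tower, i.e. 87.32 dB SPL.
So the cooling tower must be reduced from 91.3 to 87.32 dB SPL: IL = 3.98 dB.

4.0 dB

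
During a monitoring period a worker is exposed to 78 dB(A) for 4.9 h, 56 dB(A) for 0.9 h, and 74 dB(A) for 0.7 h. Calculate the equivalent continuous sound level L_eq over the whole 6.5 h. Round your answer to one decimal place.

77.0 dB(A)

Weight each interval's intensity by its duration and average over T = 6.5 h:
Σ tᵢ·10^(Lᵢ/10) = 4.9·10^(78/10) + 0.9·10^(56/10) + 0.7·10^(74/10) = 3.271e+08.
L_eq = 10·log₁₀(3.271e+08/6.5) = 77.02 dB(A).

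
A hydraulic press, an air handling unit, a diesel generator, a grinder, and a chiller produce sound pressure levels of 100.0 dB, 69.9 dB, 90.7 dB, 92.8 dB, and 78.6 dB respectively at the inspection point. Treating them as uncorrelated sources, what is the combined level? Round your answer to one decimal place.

101.2 dB

For uncorrelated sources the intensities add, so convert each level to linear form, sum, and take 10·log₁₀ of the total.
Σ 10^(L/10) = 10^(100.0/10) + 10^(69.9/10) + 10^(90.7/10) + 10^(92.8/10) + 10^(78.6/10) = 1.316e+10.
L_total = 10·log₁₀(1.316e+10) = 101.19 dB.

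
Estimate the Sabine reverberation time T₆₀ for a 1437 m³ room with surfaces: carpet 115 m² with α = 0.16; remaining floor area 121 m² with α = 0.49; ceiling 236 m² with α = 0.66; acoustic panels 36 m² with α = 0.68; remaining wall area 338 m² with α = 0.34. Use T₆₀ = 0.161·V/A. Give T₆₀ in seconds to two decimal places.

0.62 s

A = Σ Sᵢαᵢ = 115·0.16 + 121·0.49 + 236·0.66 + 36·0.68 + 338·0.34 = 372.85 m².
T₆₀ = 0.161·V/A = 0.161·1437/372.85 = 0.621 s.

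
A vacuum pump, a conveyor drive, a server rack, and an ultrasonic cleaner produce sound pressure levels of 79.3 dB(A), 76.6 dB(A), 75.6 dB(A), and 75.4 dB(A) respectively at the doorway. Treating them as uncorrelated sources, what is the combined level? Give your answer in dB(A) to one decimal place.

For uncorrelated sources the intensities add, so convert each level to linear form, sum, and take 10·log₁₀ of the total.
Σ 10^(L/10) = 10^(79.3/10) + 10^(76.6/10) + 10^(75.6/10) + 10^(75.4/10) = 2.018e+08.
L_total = 10·log₁₀(2.018e+08) = 83.05 dB(A).

83.0 dB(A)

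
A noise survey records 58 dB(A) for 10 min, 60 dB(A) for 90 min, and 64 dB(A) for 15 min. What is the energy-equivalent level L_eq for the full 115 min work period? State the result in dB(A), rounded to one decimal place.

The energy average is taken in the linear domain: L_eq = 10·log₁₀[(Σ tᵢ·10^(Lᵢ/10))/T], T = 115 min.
Σ tᵢ·10^(Lᵢ/10) = 10·10^(58/10) + 90·10^(60/10) + 15·10^(64/10) = 1.340e+08.
L_eq = 10·log₁₀(1.340e+08/115) = 60.66 dB(A).

60.7 dB(A)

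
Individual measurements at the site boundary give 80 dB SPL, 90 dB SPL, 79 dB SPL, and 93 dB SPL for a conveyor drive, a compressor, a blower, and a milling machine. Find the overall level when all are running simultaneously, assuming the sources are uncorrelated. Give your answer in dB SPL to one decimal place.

95.0 dB SPL

For uncorrelated sources the intensities add, so convert each level to linear form, sum, and take 10·log₁₀ of the total.
Σ 10^(L/10) = 10^(80/10) + 10^(90/10) + 10^(79/10) + 10^(93/10) = 3.175e+09.
L_total = 10·log₁₀(3.175e+09) = 95.02 dB SPL.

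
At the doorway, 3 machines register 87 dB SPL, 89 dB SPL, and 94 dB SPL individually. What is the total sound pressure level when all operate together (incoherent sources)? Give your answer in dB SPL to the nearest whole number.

Incoherent sources combine by intensity addition: L_total = 10·log₁₀(Σ 10^(L_i/10)).
Σ 10^(L/10) = 10^(87/10) + 10^(89/10) + 10^(94/10) = 3.807e+09.
L_total = 10·log₁₀(3.807e+09) = 95.81 dB SPL.

96 dB SPL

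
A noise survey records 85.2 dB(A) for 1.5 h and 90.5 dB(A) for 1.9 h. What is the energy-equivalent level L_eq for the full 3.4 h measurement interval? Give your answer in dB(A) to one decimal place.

Weight each interval's intensity by its duration and average over T = 3.4 h:
Σ tᵢ·10^(Lᵢ/10) = 1.5·10^(85.2/10) + 1.9·10^(90.5/10) = 2.629e+09.
L_eq = 10·log₁₀(2.629e+09/3.4) = 88.88 dB(A).

88.9 dB(A)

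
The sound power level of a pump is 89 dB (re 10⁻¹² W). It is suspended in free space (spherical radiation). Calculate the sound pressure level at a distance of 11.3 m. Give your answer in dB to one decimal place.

Free-field spherical radiation: L_p = L_w − 10·log₁₀(4π·r²), r = 11.3 m.
4π·r² = 1605 m², 10·log₁₀ of that is 32.054 dB.
L_p = 89 − 32.054 = 56.95 dB.

56.9 dB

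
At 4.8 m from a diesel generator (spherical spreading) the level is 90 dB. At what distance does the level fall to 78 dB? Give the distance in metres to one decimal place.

19.1 m

For a point source L₁ − L₂ = 20·log₁₀(r₂/r₁), so r₂ = r₁·10^((L₁−L₂)/20).
r₂ = 4.8·10^((90−78)/20) = 4.8·10^(12.0/20) = 19.11 m.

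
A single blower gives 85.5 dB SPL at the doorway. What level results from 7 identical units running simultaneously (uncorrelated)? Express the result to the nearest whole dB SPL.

N identical incoherent sources raise the level by 10·log₁₀ N.
L_total = 85.5 + 10·log₁₀(7) = 85.5 + 8.451 = 93.95 dB SPL.

94 dB SPL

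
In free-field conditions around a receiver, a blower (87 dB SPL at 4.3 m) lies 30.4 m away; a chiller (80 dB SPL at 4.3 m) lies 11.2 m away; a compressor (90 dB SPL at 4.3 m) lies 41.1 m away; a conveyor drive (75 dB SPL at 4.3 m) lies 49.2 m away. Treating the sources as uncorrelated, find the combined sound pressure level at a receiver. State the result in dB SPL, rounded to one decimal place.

75.6 dB SPL

First find each source's level at the receiver (point-source: −20·log₁₀(r/r_ref)), then combine on an intensity basis.
blower: 87 − 20·log₁₀(30.4/4.3) = 87 − 16.99 = 70.01 dB SPL.
chiller: 80 − 20·log₁₀(11.2/4.3) = 80 − 8.31 = 71.69 dB SPL.
compressor: 90 − 20·log₁₀(41.1/4.3) = 90 − 19.61 = 70.39 dB SPL.
conveyor drive: 75 − 20·log₁₀(49.2/4.3) = 75 − 21.17 = 53.83 dB SPL.
Σ 10^(L/10) = 3.596e+07 → L_total = 10·log₁₀(3.596e+07) = 75.56 dB SPL.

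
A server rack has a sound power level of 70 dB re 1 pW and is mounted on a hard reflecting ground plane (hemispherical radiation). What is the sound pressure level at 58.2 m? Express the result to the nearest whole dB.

27 dB

Free-field hemispherical radiation: L_p = L_w − 10·log₁₀(2π·r²), r = 58.2 m.
2π·r² = 2.128e+04 m², 10·log₁₀ of that is 43.280 dB.
L_p = 70 − 43.280 = 26.72 dB.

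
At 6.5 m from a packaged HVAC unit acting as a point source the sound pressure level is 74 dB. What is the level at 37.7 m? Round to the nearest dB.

59 dB

Point-source attenuation: ΔL = 20·log₁₀(r₂/r₁) = 20·log₁₀(37.7/6.5) = 15.269 dB.
L₂ = 74 − 20·log₁₀(37.7/6.5) = 74 − 15.269 = 58.73 dB.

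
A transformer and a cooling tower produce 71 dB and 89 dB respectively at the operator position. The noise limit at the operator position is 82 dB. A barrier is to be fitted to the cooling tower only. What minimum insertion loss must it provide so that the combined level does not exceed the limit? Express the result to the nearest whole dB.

7 dB

The untreated sources together contribute 10^(71/10) = 1.259e+07, i.e. 71.00 dB.
The limit corresponds to 10^(82/10) = 1.585e+08; subtracting the fixed part leaves 1.459e+08 for the cooling tower, i.e. 81.64 dB.
So the cooling tower must be reduced from 89 to 81.64 dB: IL = 7.36 dB.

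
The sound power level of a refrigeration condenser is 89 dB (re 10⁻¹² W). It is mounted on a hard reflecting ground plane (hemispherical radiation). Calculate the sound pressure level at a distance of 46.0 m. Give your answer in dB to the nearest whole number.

48 dB

L_p = L_w − 10·log₁₀(2π·r²) with r = 46.0 m.
2π·r² = 1.33e+04 m², 10·log₁₀ of that is 41.237 dB.
L_p = 89 − 41.237 = 47.76 dB.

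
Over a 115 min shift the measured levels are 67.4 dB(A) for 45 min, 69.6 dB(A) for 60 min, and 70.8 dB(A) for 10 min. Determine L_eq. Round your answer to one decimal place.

69.0 dB(A)

Weight each interval's intensity by its duration and average over T = 115 min:
Σ tᵢ·10^(Lᵢ/10) = 45·10^(67.4/10) + 60·10^(69.6/10) + 10·10^(70.8/10) = 9.147e+08.
L_eq = 10·log₁₀(9.147e+08/115) = 69.01 dB(A).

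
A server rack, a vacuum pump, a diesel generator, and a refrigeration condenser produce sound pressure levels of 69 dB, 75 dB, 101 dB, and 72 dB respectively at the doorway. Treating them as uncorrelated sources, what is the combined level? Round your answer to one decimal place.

For uncorrelated sources the intensities add, so convert each level to linear form, sum, and take 10·log₁₀ of the total.
Σ 10^(L/10) = 10^(69/10) + 10^(75/10) + 10^(101/10) + 10^(72/10) = 1.264e+10.
L_total = 10·log₁₀(1.264e+10) = 101.02 dB.

101.0 dB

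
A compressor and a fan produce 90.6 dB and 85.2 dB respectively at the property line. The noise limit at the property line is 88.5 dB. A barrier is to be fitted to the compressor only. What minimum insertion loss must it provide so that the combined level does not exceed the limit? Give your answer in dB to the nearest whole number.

Fixed contribution from the other source: Σ 10^(L/10) = 10^(85.2/10) = 3.311e+08 (85.20 dB).
The limit corresponds to 10^(88.5/10) = 7.079e+08; subtracting the fixed part leaves 3.768e+08 for the compressor, i.e. 85.76 dB.
So the compressor must be reduced from 90.6 to 85.76 dB: IL = 4.84 dB.

5 dB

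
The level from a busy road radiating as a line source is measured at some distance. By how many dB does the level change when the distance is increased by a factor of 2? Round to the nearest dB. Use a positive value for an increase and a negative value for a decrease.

-3 dB

A line source loses 3 dB per doubling of distance; generally ΔL = −10·log₁₀(r₂/r₁).
ΔL = −10·log₁₀(2) = -3.01 dB.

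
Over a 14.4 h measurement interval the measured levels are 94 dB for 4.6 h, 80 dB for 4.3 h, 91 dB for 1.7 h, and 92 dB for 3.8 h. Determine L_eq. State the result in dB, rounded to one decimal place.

Weight each interval's intensity by its duration and average over T = 14.4 h:
Σ tᵢ·10^(Lᵢ/10) = 4.6·10^(94/10) + 4.3·10^(80/10) + 1.7·10^(91/10) + 3.8·10^(92/10) = 2.015e+10.
L_eq = 10·log₁₀(2.015e+10/14.4) = 91.46 dB.

91.5 dB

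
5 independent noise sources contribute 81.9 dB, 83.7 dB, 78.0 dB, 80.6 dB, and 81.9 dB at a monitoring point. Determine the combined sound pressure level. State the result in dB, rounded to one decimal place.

88.6 dB

For uncorrelated sources the intensities add, so convert each level to linear form, sum, and take 10·log₁₀ of the total.
Σ 10^(L/10) = 10^(81.9/10) + 10^(83.7/10) + 10^(78.0/10) + 10^(80.6/10) + 10^(81.9/10) = 7.221e+08.
L_total = 10·log₁₀(7.221e+08) = 88.59 dB.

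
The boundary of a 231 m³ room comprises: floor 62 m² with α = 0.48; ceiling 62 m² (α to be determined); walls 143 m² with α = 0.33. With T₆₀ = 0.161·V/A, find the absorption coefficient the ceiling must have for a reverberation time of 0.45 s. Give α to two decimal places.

0.09

From T₆₀ = 0.161·V/A, the target T₆₀ = 0.45 s needs A = 0.161·231/0.45 = 82.65 m².
Absorption from the other surfaces = 62·0.48 + 143·0.33 = 76.95 m², so the ceiling must supply 5.70 m² over 62 m².
α = 5.70/62 = 0.092.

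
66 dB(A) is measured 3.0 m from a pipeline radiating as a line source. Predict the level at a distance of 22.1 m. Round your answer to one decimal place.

Cylindrical spreading from a line source gives a 10·log₁₀(r₂/r₁) drop.
L₂ = 66 − 10·log₁₀(22.1/3.0) = 66 − 8.673 = 57.33 dB(A).

57.3 dB(A)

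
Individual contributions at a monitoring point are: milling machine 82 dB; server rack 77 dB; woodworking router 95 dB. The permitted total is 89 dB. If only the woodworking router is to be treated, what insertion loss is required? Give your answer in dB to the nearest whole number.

7 dB

The untreated sources together contribute 10^(82/10) + 10^(77/10) = 2.086e+08, i.e. 83.19 dB.
To meet 89 dB overall, the treated woodworking router may contribute at most 10^(89/10) − 2.086e+08 = 5.857e+08, i.e. 87.68 dB.
So the woodworking router must be reduced from 95 to 87.68 dB: IL = 7.32 dB.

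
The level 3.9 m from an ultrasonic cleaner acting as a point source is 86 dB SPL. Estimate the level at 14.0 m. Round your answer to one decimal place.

Point-source attenuation: ΔL = 20·log₁₀(r₂/r₁) = 20·log₁₀(14.0/3.9) = 11.101 dB.
L₂ = 86 − 20·log₁₀(14.0/3.9) = 86 − 11.101 = 74.90 dB SPL.

74.9 dB SPL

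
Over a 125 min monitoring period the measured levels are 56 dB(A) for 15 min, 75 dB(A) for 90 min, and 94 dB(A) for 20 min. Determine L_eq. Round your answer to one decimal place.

L_eq = 10·log₁₀[(1/T)·Σ tᵢ·10^(Lᵢ/10)] with T = 125 min.
Σ tᵢ·10^(Lᵢ/10) = 15·10^(56/10) + 90·10^(75/10) + 20·10^(94/10) = 5.309e+10.
L_eq = 10·log₁₀(5.309e+10/125) = 86.28 dB(A).

86.3 dB(A)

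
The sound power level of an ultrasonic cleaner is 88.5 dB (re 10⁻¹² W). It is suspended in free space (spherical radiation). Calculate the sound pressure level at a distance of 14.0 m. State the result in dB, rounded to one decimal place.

54.6 dB

Free-field spherical radiation: L_p = L_w − 10·log₁₀(4π·r²), r = 14.0 m.
4π·r² = 2463 m², 10·log₁₀ of that is 33.915 dB.
L_p = 88.5 − 33.915 = 54.59 dB.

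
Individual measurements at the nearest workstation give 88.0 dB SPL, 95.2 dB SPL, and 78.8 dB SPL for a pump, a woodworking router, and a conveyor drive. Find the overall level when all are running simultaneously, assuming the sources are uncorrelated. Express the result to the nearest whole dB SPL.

For uncorrelated sources the intensities add, so convert each level to linear form, sum, and take 10·log₁₀ of the total.
Σ 10^(L/10) = 10^(88.0/10) + 10^(95.2/10) + 10^(78.8/10) = 4.018e+09.
L_total = 10·log₁₀(4.018e+09) = 96.04 dB SPL.

96 dB SPL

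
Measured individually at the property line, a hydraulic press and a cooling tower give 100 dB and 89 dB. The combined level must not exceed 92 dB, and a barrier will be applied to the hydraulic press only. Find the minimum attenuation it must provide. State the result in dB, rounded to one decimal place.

11.0 dB

Fixed contribution from the other source: Σ 10^(L/10) = 10^(89/10) = 7.943e+08 (89.00 dB).
To meet 92 dB overall, the treated hydraulic press may contribute at most 10^(92/10) − 7.943e+08 = 7.906e+08, i.e. 88.98 dB.
Required insertion loss = 100 − 88.98 = 11.02 dB.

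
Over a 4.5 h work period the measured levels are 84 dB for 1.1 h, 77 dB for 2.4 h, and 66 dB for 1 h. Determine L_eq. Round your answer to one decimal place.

79.5 dB

The energy average is taken in the linear domain: L_eq = 10·log₁₀[(Σ tᵢ·10^(Lᵢ/10))/T], T = 4.5 h.
Σ tᵢ·10^(Lᵢ/10) = 1.1·10^(84/10) + 2.4·10^(77/10) + 1·10^(66/10) = 4.006e+08.
L_eq = 10·log₁₀(4.006e+08/4.5) = 79.49 dB.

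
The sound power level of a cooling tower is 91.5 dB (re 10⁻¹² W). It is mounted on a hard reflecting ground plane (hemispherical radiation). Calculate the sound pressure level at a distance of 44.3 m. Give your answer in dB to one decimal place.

50.6 dB

Free-field hemispherical radiation: L_p = L_w − 10·log₁₀(2π·r²), r = 44.3 m.
2π·r² = 1.233e+04 m², 10·log₁₀ of that is 40.910 dB.
L_p = 91.5 − 40.910 = 50.59 dB.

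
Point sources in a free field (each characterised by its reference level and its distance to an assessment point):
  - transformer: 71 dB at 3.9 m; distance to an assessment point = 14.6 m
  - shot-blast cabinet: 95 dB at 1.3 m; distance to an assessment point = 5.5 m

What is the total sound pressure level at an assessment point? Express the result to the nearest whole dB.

First find each source's level at the receiver (point-source: −20·log₁₀(r/r_ref)), then combine on an intensity basis.
transformer: 71 − 20·log₁₀(14.6/3.9) = 71 − 11.47 = 59.53 dB.
shot-blast cabinet: 95 − 20·log₁₀(5.5/1.3) = 95 − 12.53 = 82.47 dB.
Σ 10^(L/10) = 1.776e+08 → L_total = 10·log₁₀(1.776e+08) = 82.49 dB.

82 dB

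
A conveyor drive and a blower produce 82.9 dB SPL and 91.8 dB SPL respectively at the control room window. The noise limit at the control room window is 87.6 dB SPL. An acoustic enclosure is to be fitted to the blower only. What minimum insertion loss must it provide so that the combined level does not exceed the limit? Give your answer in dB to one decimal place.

6.0 dB

Fixed contribution from the other source: Σ 10^(L/10) = 10^(82.9/10) = 1.950e+08 (82.90 dB SPL).
The limit corresponds to 10^(87.6/10) = 5.754e+08; subtracting the fixed part leaves 3.805e+08 for the blower, i.e. 85.80 dB SPL.
So the blower must be reduced from 91.8 to 85.80 dB SPL: IL = 6.00 dB.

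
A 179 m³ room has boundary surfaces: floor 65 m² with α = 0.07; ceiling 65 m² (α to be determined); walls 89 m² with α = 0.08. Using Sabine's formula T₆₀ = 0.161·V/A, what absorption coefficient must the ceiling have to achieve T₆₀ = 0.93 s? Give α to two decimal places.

0.30

From T₆₀ = 0.161·V/A, the target T₆₀ = 0.93 s needs A = 0.161·179/0.93 = 30.99 m².
Absorption from the other surfaces = 65·0.07 + 89·0.08 = 11.67 m², so the ceiling must supply 19.32 m² over 65 m².
α = 19.32/65 = 0.297.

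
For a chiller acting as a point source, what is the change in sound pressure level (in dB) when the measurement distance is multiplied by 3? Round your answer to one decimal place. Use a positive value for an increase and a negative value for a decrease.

-9.5 dB

A point source loses 6 dB per doubling of distance; generally ΔL = −20·log₁₀(r₂/r₁).
ΔL = −20·log₁₀(3) = -9.54 dB.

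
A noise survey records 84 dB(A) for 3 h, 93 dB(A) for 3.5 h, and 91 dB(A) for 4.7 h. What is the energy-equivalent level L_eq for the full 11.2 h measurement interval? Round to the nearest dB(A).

Weight each interval's intensity by its duration and average over T = 11.2 h:
Σ tᵢ·10^(Lᵢ/10) = 3·10^(84/10) + 3.5·10^(93/10) + 4.7·10^(91/10) = 1.365e+10.
L_eq = 10·log₁₀(1.365e+10/11.2) = 90.86 dB(A).

91 dB(A)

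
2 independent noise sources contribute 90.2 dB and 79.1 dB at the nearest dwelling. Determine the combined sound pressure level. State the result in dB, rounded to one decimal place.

90.5 dB

Incoherent sources combine by intensity addition: L_total = 10·log₁₀(Σ 10^(L_i/10)).
Σ 10^(L/10) = 10^(90.2/10) + 10^(79.1/10) = 1.128e+09.
L_total = 10·log₁₀(1.128e+09) = 90.52 dB.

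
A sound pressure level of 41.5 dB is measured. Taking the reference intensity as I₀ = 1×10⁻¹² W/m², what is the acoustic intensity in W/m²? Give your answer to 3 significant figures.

I = I₀·10^(L/10) = 10⁻¹² × 10^(41.5/10) = 10^(-7.850).

1.41e-08 W/m²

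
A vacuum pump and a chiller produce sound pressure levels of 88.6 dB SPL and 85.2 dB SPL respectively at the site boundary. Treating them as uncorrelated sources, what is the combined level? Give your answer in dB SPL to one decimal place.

90.2 dB SPL

Incoherent sources combine by intensity addition: L_total = 10·log₁₀(Σ 10^(L_i/10)).
Σ 10^(L/10) = 10^(88.6/10) + 10^(85.2/10) = 1.056e+09.
L_total = 10·log₁₀(1.056e+09) = 90.23 dB SPL.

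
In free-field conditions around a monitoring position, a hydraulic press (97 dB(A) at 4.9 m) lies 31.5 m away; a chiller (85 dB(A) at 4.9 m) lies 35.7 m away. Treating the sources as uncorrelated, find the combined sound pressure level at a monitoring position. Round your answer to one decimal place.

81.0 dB(A)

First find each source's level at the receiver (point-source: −20·log₁₀(r/r_ref)), then combine on an intensity basis.
hydraulic press: 97 − 20·log₁₀(31.5/4.9) = 97 − 16.16 = 80.84 dB(A).
chiller: 85 − 20·log₁₀(35.7/4.9) = 85 − 17.25 = 67.75 dB(A).
Σ 10^(L/10) = 1.272e+08 → L_total = 10·log₁₀(1.272e+08) = 81.05 dB(A).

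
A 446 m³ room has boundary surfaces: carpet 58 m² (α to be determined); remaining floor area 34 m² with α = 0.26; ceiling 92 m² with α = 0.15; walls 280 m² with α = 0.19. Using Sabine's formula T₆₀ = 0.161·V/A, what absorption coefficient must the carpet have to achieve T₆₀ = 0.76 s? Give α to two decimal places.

Required total absorption A = 0.161·446/0.76 = 94.48 m².
Absorption from the other surfaces = 34·0.26 + 92·0.15 + 280·0.19 = 75.84 m², so the carpet must supply 18.64 m² over 58 m².
α = 18.64/58 = 0.321.

0.32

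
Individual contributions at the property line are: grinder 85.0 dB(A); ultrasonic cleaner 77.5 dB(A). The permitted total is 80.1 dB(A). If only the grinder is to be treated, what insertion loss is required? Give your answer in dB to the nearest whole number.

Everything except the grinder sums to 10^(77.5/10) = 5.623e+07 in linear terms, 77.50 dB(A).
To meet 80.1 dB(A) overall, the treated grinder may contribute at most 10^(80.1/10) − 5.623e+07 = 4.610e+07, i.e. 76.64 dB(A).
So the grinder must be reduced from 85.0 to 76.64 dB(A): IL = 8.36 dB.

8 dB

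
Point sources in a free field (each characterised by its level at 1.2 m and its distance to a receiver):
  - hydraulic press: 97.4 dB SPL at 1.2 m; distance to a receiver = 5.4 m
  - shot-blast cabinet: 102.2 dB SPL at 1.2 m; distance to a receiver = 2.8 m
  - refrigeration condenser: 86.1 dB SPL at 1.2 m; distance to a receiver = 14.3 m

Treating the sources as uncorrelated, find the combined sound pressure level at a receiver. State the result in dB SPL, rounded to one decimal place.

95.2 dB SPL

Propagate each source to the receiver with L = L_ref − 20·log₁₀(r/r_ref), then add intensities.
hydraulic press: 97.4 − 20·log₁₀(5.4/1.2) = 97.4 − 13.06 = 84.34 dB SPL.
shot-blast cabinet: 102.2 − 20·log₁₀(2.8/1.2) = 102.2 − 7.36 = 94.84 dB SPL.
refrigeration condenser: 86.1 − 20·log₁₀(14.3/1.2) = 86.1 − 21.52 = 64.58 dB SPL.
Σ 10^(L/10) = 3.322e+09 → L_total = 10·log₁₀(3.322e+09) = 95.21 dB SPL.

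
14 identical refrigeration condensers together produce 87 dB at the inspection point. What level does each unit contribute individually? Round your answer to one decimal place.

Dividing the total intensity by 14 lowers the level by 10·log₁₀ 14 = 11.461 dB: L₁ = 87 − 11.461.

75.5 dB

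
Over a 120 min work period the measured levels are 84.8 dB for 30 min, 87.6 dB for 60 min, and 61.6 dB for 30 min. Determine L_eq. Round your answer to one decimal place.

The energy average is taken in the linear domain: L_eq = 10·log₁₀[(Σ tᵢ·10^(Lᵢ/10))/T], T = 120 min.
Σ tᵢ·10^(Lᵢ/10) = 30·10^(84.8/10) + 60·10^(87.6/10) + 30·10^(61.6/10) = 4.363e+10.
L_eq = 10·log₁₀(4.363e+10/120) = 85.61 dB.

85.6 dB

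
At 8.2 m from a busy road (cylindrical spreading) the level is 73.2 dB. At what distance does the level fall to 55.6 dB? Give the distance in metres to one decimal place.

471.9 m

The 17.6 dB drop corresponds to a distance ratio of 10^(17.6/10) for a line source.
r₂ = 8.2·10^((73.2−55.6)/10) = 8.2·10^(17.6/10) = 471.86 m.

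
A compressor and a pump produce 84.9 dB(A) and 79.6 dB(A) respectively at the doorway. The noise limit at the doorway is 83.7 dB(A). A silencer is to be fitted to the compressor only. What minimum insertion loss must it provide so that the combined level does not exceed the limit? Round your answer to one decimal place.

3.3 dB

Fixed contribution from the other source: Σ 10^(L/10) = 10^(79.6/10) = 9.120e+07 (79.60 dB(A)).
The limit corresponds to 10^(83.7/10) = 2.344e+08; subtracting the fixed part leaves 1.432e+08 for the compressor, i.e. 81.56 dB(A).
Required insertion loss = 84.9 − 81.56 = 3.34 dB.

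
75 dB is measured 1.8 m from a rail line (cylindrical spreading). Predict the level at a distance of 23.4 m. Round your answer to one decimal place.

Line-source attenuation: ΔL = 10·log₁₀(r₂/r₁) = 10·log₁₀(23.4/1.8) = 11.139 dB.
L₂ = 75 − 10·log₁₀(23.4/1.8) = 75 − 11.139 = 63.86 dB.

63.9 dB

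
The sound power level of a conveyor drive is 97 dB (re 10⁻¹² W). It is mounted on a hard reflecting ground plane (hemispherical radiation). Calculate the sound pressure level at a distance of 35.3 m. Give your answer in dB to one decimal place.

58.1 dB

L_p = L_w − 10·log₁₀(2π·r²) with r = 35.3 m.
2π·r² = 7829 m², 10·log₁₀ of that is 38.937 dB.
L_p = 97 − 38.937 = 58.06 dB.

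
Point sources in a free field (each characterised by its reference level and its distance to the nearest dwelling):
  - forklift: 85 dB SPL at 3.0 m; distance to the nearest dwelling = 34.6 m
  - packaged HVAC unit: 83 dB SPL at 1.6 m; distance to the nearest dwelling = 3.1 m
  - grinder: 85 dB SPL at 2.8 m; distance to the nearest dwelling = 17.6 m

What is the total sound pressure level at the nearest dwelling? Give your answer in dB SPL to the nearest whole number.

First find each source's level at the receiver (point-source: −20·log₁₀(r/r_ref)), then combine on an intensity basis.
forklift: 85 − 20·log₁₀(34.6/3.0) = 85 − 21.24 = 63.76 dB SPL.
packaged HVAC unit: 83 − 20·log₁₀(3.1/1.6) = 83 − 5.74 = 77.26 dB SPL.
grinder: 85 − 20·log₁₀(17.6/2.8) = 85 − 15.97 = 69.03 dB SPL.
Σ 10^(L/10) = 6.353e+07 → L_total = 10·log₁₀(6.353e+07) = 78.03 dB SPL.

78 dB SPL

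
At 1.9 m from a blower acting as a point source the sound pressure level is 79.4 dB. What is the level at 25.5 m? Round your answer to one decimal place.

56.8 dB

Point-source attenuation: ΔL = 20·log₁₀(r₂/r₁) = 20·log₁₀(25.5/1.9) = 22.556 dB.
L₂ = 79.4 − 20·log₁₀(25.5/1.9) = 79.4 − 22.556 = 56.84 dB.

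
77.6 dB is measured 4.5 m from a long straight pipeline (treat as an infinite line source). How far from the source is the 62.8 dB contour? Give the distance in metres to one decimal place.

The 14.8 dB drop corresponds to a distance ratio of 10^(14.8/10) for a line source.
r₂ = 4.5·10^((77.6−62.8)/10) = 4.5·10^(14.8/10) = 135.90 m.

135.9 m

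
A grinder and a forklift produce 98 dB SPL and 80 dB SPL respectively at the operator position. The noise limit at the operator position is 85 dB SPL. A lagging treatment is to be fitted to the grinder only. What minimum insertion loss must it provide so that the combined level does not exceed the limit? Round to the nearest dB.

15 dB

Fixed contribution from the other source: Σ 10^(L/10) = 10^(80/10) = 1.000e+08 (80.00 dB SPL).
To meet 85 dB SPL overall, the treated grinder may contribute at most 10^(85/10) − 1.000e+08 = 2.162e+08, i.e. 83.35 dB SPL.
So the grinder must be reduced from 98 to 83.35 dB SPL: IL = 14.65 dB.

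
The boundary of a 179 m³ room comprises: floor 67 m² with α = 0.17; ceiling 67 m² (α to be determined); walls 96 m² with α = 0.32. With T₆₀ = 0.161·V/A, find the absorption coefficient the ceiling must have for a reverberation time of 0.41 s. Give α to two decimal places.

Required total absorption A = 0.161·179/0.41 = 70.29 m².
Absorption from the other surfaces = 67·0.17 + 96·0.32 = 42.11 m², so the ceiling must supply 28.18 m² over 67 m².
α = 28.18/67 = 0.421.

0.42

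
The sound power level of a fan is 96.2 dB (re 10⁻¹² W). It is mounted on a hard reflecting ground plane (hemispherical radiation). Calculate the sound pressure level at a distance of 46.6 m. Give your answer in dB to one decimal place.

The power spreads over a hemisphere of area 2π·r², so L_p = L_w − 10·log₁₀(2π·r²).
2π·r² = 1.364e+04 m², 10·log₁₀ of that is 41.350 dB.
L_p = 96.2 − 41.350 = 54.85 dB.

54.9 dB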